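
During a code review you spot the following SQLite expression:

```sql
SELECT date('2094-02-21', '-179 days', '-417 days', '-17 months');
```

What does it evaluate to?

Applying '-179 days' to 2094-02-21: counting 179 days back gives 2093-08-26.
Applying '-417 days' to 2093-08-26: counting 417 days back gives 2092-07-05.
Adding -17 months to 2092-07-05 gives 2091-02-05.

2091-02-05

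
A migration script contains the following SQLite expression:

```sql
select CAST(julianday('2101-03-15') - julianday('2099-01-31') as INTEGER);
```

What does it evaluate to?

773

0 days remain in January 2099 after the 31st (31 − 31).
Full months from February 2099 through February 2101 contribute their day counts.
Then 15 days into March 2101.
Total: 0 + 28 + 31 + 30 + 31 + 30 + 31 + 31 + 30 + 31 + 30 + 31 + 31 + 28 + 31 + 30 + 31 + 30 + 31 + 31 + 30 + 31 + 30 + 31 + 31 + 28 + 15 = 773.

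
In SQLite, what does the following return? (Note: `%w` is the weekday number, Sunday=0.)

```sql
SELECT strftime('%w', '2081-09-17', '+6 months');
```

2

First apply '+6 months': 2081-09-17 → 2082-03-17.
2082-03-17 is a Tuesday; with Sunday=0 that is 2.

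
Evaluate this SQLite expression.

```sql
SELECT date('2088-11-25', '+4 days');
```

Advancing 4 more days within November lands on 2088-11-29.

2088-11-29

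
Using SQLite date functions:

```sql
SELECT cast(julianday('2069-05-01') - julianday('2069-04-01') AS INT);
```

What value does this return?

30

29 days remain in April 2069 after the 1st (30 − 1).
Then 1 day into May 2069.
Total: 29 + 1 = 30.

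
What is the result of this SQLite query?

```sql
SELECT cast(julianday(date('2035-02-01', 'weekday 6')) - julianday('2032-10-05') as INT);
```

`weekday 6` advances to the next Saturday; 2035-02-01 is a Thursday, so it moves forward to 2035-02-03.
26 days remain in October 2032 after the 5th (31 − 5).
Full months from November 2032 through January 2035 contribute their day counts.
Then 3 days into February 2035.
Total: 26 + 30 + 31 + 31 + 28 + 31 + 30 + 31 + 30 + 31 + 31 + 30 + 31 + 30 + 31 + 31 + 28 + 31 + 30 + 31 + 30 + 31 + 31 + 30 + 31 + 30 + 31 + 31 + 3 = 851.

851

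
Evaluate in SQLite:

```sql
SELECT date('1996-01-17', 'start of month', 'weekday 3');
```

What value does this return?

`start of month` rewinds 1996-01-17 to 1996-01-01.
`weekday 3` advances to the next Wednesday; 1996-01-01 is a Monday, so it moves forward to 1996-01-03.

1996-01-03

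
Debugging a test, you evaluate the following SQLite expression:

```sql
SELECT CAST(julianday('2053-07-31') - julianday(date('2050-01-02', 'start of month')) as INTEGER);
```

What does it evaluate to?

1307

`start of month` rewinds 2050-01-02 to 2050-01-01.
30 days remain in January 2050 after the 1st (31 − 1).
Full months from February 2050 through June 2053 contribute their day counts.
Then 31 days into July 2053.
Total: 30 + 28 + 31 + 30 + 31 + 30 + 31 + 31 + 30 + 31 + 30 + 31 + 31 + 28 + 31 + 30 + 31 + 30 + 31 + 31 + 30 + 31 + 30 + 31 + 31 + 29 + 31 + 30 + 31 + 30 + 31 + 31 + 30 + 31 + 30 + 31 + 31 + 28 + 31 + 30 + 31 + 30 + 31 = 1307.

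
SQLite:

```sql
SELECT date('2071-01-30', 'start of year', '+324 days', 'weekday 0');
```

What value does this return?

2071-11-22

`start of year` rewinds 2071-01-30 to 2071-01-01.
Applying '+324 days' to 2071-01-01: counting 324 days forward gives 2071-11-21.
`weekday 0` advances to the next Sunday; 2071-11-21 is a Saturday, so it moves forward to 2071-11-22.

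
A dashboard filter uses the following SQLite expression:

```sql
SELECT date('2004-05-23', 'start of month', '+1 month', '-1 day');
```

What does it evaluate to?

2004-05-31

`start of month` rewinds 2004-05-23 to 2004-05-01.
Adding +1 month to 2004-05-01 gives 2004-06-01.
Going back 1 day from 2004-06-01 reaches 2004-05-31 (last day of May, 31 days).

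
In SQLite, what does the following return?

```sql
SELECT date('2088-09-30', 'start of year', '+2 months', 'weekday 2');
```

`start of year` rewinds 2088-09-30 to 2088-01-01.
Adding +2 months to 2088-01-01 gives 2088-03-01.
`weekday 2` advances to the next Tuesday; 2088-03-01 is a Monday, so it moves forward to 2088-03-02.

2088-03-02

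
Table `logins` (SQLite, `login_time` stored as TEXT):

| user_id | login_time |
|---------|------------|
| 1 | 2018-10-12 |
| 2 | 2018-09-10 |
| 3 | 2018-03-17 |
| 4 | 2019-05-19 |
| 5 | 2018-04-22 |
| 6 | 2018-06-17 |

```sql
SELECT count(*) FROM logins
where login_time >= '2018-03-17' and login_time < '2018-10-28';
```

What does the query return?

Rows in [2018-03-17, 2018-10-28): 2018-10-12, 2018-09-10, 2018-03-17, 2018-04-22, 2018-06-17 → 5 rows.

5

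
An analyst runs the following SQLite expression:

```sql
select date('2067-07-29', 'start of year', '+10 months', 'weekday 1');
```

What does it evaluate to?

`start of year` rewinds 2067-07-29 to 2067-01-01.
Adding +10 months to 2067-01-01 gives 2067-11-01.
`weekday 1` advances to the next Monday; 2067-11-01 is a Tuesday, so it moves forward to 2067-11-07.

2067-11-07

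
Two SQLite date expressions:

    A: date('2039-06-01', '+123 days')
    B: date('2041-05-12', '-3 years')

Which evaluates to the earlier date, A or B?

B

A = 2039-10-02.
B = 2038-05-12.
B is earlier.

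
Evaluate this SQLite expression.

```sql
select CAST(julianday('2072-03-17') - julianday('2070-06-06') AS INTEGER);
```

650

24 days remain in June 2070 after the 6th (30 − 6).
Full months from July 2070 through February 2072 contribute their day counts.
Then 17 days into March 2072.
Total: 24 + 31 + 31 + 30 + 31 + 30 + 31 + 31 + 28 + 31 + 30 + 31 + 30 + 31 + 31 + 30 + 31 + 30 + 31 + 31 + 29 + 17 = 650.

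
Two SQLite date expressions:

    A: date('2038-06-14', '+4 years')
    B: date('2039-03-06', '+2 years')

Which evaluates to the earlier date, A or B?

A = 2042-06-14.
B = 2041-03-06.
B is earlier.

B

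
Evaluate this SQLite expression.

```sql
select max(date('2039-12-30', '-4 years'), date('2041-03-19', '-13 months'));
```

2040-02-19

date('2039-12-30', '-4 years') → 2035-12-30.
date('2041-03-19', '-13 months') → 2040-02-19.
Later of the two is 2040-02-19.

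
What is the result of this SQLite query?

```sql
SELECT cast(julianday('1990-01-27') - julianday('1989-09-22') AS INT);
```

8 days remain in September 1989 after the 22nd (30 − 22).
October 1989: 31 days.
November 1989: 30 days.
December 1989: 31 days.
Then 27 days into January 1990.
Total: 8 + 31 + 30 + 31 + 27 = 127.

127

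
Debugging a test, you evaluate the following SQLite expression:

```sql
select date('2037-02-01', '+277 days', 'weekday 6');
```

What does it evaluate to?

Applying '+277 days' to 2037-02-01: counting 277 days forward gives 2037-11-05.
`weekday 6` advances to the next Saturday; 2037-11-05 is a Thursday, so it moves forward to 2037-11-07.

2037-11-07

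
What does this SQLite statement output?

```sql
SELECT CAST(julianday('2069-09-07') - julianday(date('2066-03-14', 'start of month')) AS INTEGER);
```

1286

`start of month` rewinds 2066-03-14 to 2066-03-01.
30 days remain in March 2066 after the 1st (31 − 1).
Full months from April 2066 through August 2069 contribute their day counts.
Then 7 days into September 2069.
Total: 30 + 30 + 31 + 30 + 31 + 31 + 30 + 31 + 30 + 31 + 31 + 28 + 31 + 30 + 31 + 30 + 31 + 31 + 30 + 31 + 30 + 31 + 31 + 29 + 31 + 30 + 31 + 30 + 31 + 31 + 30 + 31 + 30 + 31 + 31 + 28 + 31 + 30 + 31 + 30 + 31 + 31 + 7 = 1286.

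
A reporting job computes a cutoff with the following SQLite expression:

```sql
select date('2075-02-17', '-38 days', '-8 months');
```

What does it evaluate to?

2074-05-10

Going back 17 days from 2075-02-17 reaches 2075-01-31 (last day of January, 31 days).
Going back 21 days within January lands on 2075-01-10.
Adding -8 months to 2075-01-10 gives 2074-05-10.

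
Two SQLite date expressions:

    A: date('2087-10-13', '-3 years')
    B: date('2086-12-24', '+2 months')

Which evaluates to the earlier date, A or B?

A

A = 2084-10-13.
B = 2087-02-24.
A is earlier.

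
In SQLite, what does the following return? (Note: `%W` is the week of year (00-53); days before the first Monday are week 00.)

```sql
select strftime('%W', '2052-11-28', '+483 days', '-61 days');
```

03

First apply '+483 days', '-61 days': 2052-11-28 → 2054-01-24.
2054-01-24 is a Saturday. SQLite's %W counts Mondays since the year started; the result is 03.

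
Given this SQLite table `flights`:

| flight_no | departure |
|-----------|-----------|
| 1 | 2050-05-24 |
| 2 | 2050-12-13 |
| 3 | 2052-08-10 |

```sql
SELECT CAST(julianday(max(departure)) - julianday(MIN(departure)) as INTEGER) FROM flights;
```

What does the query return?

809

MIN = 2050-05-24, MAX = 2052-08-10.
7 days remain in May 2050 after the 24th (31 − 24).
Full months from June 2050 through July 2052 contribute their day counts.
Then 10 days into August 2052.
Total: 7 + 30 + 31 + 31 + 30 + 31 + 30 + 31 + 31 + 28 + 31 + 30 + 31 + 30 + 31 + 31 + 30 + 31 + 30 + 31 + 31 + 29 + 31 + 30 + 31 + 30 + 31 + 10 = 809.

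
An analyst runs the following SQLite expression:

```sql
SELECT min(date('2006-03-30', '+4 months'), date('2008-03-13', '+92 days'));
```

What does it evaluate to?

date('2006-03-30', '+4 months') → 2006-07-30.
date('2008-03-13', '+92 days') → 2008-06-13.
Earlier of the two is 2006-07-30.

2006-07-30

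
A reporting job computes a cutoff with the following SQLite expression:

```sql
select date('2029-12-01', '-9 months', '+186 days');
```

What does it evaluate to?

2029-09-03

Adding -9 months to 2029-12-01 gives 2029-03-01.
Applying '+186 days' to 2029-03-01: counting 186 days forward gives 2029-09-03.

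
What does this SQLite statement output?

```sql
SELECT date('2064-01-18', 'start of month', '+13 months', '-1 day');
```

2065-01-31

`start of month` rewinds 2064-01-18 to 2064-01-01.
Adding +13 months to 2064-01-01 gives 2065-02-01.
Going back 1 day from 2065-02-01 reaches 2065-01-31 (last day of January, 31 days).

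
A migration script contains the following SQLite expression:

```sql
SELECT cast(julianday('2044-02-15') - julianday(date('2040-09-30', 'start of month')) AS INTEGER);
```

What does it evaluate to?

1262

`start of month` rewinds 2040-09-30 to 2040-09-01.
29 days remain in September 2040 after the 1st (30 − 1).
Full months from October 2040 through January 2044 contribute their day counts.
Then 15 days into February 2044.
Total: 29 + 31 + 30 + 31 + 31 + 28 + 31 + 30 + 31 + 30 + 31 + 31 + 30 + 31 + 30 + 31 + 31 + 28 + 31 + 30 + 31 + 30 + 31 + 31 + 30 + 31 + 30 + 31 + 31 + 28 + 31 + 30 + 31 + 30 + 31 + 31 + 30 + 31 + 30 + 31 + 31 + 15 = 1262.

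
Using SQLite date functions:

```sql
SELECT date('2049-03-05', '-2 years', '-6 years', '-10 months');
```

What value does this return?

Adding -2 years to 2049-03-05 gives 2047-03-05.
Adding -6 years to 2047-03-05 gives 2041-03-05.
Adding -10 months to 2041-03-05 gives 2040-05-05.

2040-05-05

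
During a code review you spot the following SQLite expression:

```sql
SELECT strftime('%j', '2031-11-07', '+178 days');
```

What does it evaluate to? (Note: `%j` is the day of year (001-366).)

124

First apply '+178 days': 2031-11-07 → 2032-05-03.
Day-of-year for 2032-05-03: days since 2032-01-01 inclusive = 124, zero-padded to 124.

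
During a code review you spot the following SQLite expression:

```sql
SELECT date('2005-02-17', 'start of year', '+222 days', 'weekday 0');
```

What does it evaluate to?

`start of year` rewinds 2005-02-17 to 2005-01-01.
Applying '+222 days' to 2005-01-01: counting 222 days forward gives 2005-08-11.
`weekday 0` advances to the next Sunday; 2005-08-11 is a Thursday, so it moves forward to 2005-08-14.

2005-08-14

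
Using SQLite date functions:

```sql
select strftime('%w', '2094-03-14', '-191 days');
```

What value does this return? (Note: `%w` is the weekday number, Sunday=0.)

First apply '-191 days': 2094-03-14 → 2093-09-04.
2093-09-04 is a Friday; with Sunday=0 that is 5.

5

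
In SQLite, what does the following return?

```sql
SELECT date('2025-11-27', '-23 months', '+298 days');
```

Adding -23 months to 2025-11-27 gives 2023-12-27.
Applying '+298 days' to 2023-12-27: counting 298 days forward gives 2024-10-20.

2024-10-20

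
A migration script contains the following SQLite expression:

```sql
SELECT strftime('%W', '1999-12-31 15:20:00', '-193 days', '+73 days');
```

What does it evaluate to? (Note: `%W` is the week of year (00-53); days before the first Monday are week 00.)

35

First apply '-193 days', '+73 days': 1999-12-31 15:20:00 → 1999-09-02 15:20:00.
1999-09-02 is a Thursday. SQLite's %W counts Mondays since the year started; the result is 35.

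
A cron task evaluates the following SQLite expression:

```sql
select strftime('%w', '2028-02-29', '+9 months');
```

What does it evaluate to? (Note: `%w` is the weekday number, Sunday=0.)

First apply '+9 months': 2028-02-29 → 2028-11-29.
2028-11-29 is a Wednesday; with Sunday=0 that is 3.

3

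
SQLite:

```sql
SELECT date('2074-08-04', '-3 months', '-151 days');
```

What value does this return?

Adding -3 months to 2074-08-04 gives 2074-05-04.
Applying '-151 days' to 2074-05-04: counting 151 days back gives 2073-12-04.

2073-12-04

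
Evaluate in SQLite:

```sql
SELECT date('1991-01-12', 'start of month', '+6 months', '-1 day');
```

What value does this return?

1991-06-30

`start of month` rewinds 1991-01-12 to 1991-01-01.
Adding +6 months to 1991-01-01 gives 1991-07-01.
Going back 1 day from 1991-07-01 reaches 1991-06-30 (last day of June, 30 days).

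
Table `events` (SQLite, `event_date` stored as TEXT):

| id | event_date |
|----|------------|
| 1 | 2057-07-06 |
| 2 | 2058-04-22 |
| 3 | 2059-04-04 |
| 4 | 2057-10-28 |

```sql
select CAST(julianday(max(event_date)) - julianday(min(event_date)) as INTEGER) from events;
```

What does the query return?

MIN = 2057-07-06, MAX = 2059-04-04.
25 days remain in July 2057 after the 6th (31 − 6).
Full months from August 2057 through March 2059 contribute their day counts.
Then 4 days into April 2059.
Total: 25 + 31 + 30 + 31 + 30 + 31 + 31 + 28 + 31 + 30 + 31 + 30 + 31 + 31 + 30 + 31 + 30 + 31 + 31 + 28 + 31 + 4 = 637.

637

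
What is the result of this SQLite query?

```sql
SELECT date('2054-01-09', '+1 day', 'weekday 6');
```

2054-01-10

Advancing 1 more day within January lands on 2054-01-10.
`weekday 6` advances to the next Saturday; 2054-01-10 is already a Saturday, so it stays at 2054-01-10.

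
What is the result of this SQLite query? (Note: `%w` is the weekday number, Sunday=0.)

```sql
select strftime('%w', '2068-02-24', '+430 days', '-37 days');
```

First apply '+430 days', '-37 days': 2068-02-24 → 2069-03-23.
2069-03-23 is a Saturday; with Sunday=0 that is 6.

6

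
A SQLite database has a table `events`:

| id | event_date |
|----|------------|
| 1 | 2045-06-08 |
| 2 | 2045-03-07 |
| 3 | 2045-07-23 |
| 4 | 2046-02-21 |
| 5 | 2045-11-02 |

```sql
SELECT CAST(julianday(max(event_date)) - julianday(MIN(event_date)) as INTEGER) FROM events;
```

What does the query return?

351

MIN = 2045-03-07, MAX = 2046-02-21.
24 days remain in March 2045 after the 7th (31 − 7).
Full months from April 2045 through January 2046 contribute their day counts.
Then 21 days into February 2046.
Total: 24 + 30 + 31 + 30 + 31 + 31 + 30 + 31 + 30 + 31 + 31 + 21 = 351.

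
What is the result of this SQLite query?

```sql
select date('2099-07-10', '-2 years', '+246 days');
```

2098-03-13

Adding -2 years to 2099-07-10 gives 2097-07-10.
Applying '+246 days' to 2097-07-10: counting 246 days forward gives 2098-03-13.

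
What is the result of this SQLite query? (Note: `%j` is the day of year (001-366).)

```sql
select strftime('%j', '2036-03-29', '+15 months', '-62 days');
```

118

First apply '+15 months', '-62 days': 2036-03-29 → 2037-04-28.
Day-of-year for 2037-04-28: days since 2037-01-01 inclusive = 118, zero-padded to 118.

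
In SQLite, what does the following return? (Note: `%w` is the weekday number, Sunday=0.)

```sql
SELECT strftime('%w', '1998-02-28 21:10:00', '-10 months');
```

First apply '-10 months': 1998-02-28 21:10:00 → 1997-04-28 21:10:00.
1997-04-28 is a Monday; with Sunday=0 that is 1.

1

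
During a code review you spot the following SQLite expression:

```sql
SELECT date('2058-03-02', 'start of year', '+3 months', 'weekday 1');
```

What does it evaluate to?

`start of year` rewinds 2058-03-02 to 2058-01-01.
Adding +3 months to 2058-01-01 gives 2058-04-01.
`weekday 1` advances to the next Monday; 2058-04-01 is already a Monday, so it stays at 2058-04-01.

2058-04-01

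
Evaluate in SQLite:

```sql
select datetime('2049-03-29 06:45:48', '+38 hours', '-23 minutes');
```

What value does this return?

+38 hours from 2049-03-29 06:45:48 is 2049-03-30 20:45:48 (crosses midnight).
-23 minutes from 2049-03-30 20:45:48 is 2049-03-30 20:22:48.

2049-03-30 20:22:48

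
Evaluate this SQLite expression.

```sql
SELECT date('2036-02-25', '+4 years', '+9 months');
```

2040-11-25

Adding +4 years to 2036-02-25 gives 2040-02-25.
Adding +9 months to 2040-02-25 gives 2040-11-25.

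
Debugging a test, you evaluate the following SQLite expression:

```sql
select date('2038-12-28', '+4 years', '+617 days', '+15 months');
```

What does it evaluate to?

Adding +4 years to 2038-12-28 gives 2042-12-28.
Applying '+617 days' to 2042-12-28: counting 617 days forward gives 2044-09-05.
Adding +15 months to 2044-09-05 gives 2045-12-05.

2045-12-05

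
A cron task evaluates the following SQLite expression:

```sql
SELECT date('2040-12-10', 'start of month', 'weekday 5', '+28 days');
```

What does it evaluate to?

2041-01-04

`start of month` rewinds 2040-12-10 to 2040-12-01.
`weekday 5` advances to the next Friday; 2040-12-01 is a Saturday, so it moves forward to 2040-12-07.
December 2040 has 31 days; 24 remain after the 7th, so 25 days reach 2041-01-01.
Advancing 3 more days within January lands on 2041-01-04.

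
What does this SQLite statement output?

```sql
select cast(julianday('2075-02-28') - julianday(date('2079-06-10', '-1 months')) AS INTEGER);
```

-1532

Adding -1 month to 2079-06-10 gives 2079-05-10.
0 days remain in February 2075 after the 28th (28 − 28).
Full months from March 2075 through April 2079 contribute their day counts.
Then 10 days into May 2079.
Total: 0 + 31 + 30 + 31 + 30 + 31 + 31 + 30 + 31 + 30 + 31 + 31 + 29 + 31 + 30 + 31 + 30 + 31 + 31 + 30 + 31 + 30 + 31 + 31 + 28 + 31 + 30 + 31 + 30 + 31 + 31 + 30 + 31 + 30 + 31 + 31 + 28 + 31 + 30 + 31 + 30 + 31 + 31 + 30 + 31 + 30 + 31 + 31 + 28 + 31 + 30 + 10 = 1532.
The subtraction is earlier − later, so the result is −1532 → -1532.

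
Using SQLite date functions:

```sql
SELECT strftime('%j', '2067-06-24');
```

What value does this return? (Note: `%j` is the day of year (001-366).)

175

Day-of-year for 2067-06-24: days since 2067-01-01 inclusive = 175, zero-padded to 175.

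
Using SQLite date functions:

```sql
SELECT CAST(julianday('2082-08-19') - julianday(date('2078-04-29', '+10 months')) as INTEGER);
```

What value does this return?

1267

Adding +10 months to 2078-04-29 targets 2079-02-29. February 2079 has only 28 days, so SQLite normalizes the 1-day overflow forward to 2079-03-01.
30 days remain in March 2079 after the 1st (31 − 1).
Full months from April 2079 through July 2082 contribute their day counts.
Then 19 days into August 2082.
Total: 30 + 30 + 31 + 30 + 31 + 31 + 30 + 31 + 30 + 31 + 31 + 29 + 31 + 30 + 31 + 30 + 31 + 31 + 30 + 31 + 30 + 31 + 31 + 28 + 31 + 30 + 31 + 30 + 31 + 31 + 30 + 31 + 30 + 31 + 31 + 28 + 31 + 30 + 31 + 30 + 31 + 19 = 1267.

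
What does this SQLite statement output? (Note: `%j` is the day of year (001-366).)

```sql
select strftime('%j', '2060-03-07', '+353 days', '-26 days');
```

First apply '+353 days', '-26 days': 2060-03-07 → 2061-01-28.
Day-of-year for 2061-01-28: days since 2061-01-01 inclusive = 28, zero-padded to 028.

028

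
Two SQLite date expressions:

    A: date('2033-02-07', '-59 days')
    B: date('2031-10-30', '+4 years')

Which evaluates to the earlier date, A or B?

A

A = 2032-12-10.
B = 2035-10-30.
A is earlier.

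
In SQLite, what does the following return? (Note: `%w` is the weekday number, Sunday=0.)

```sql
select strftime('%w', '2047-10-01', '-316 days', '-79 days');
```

6

First apply '-316 days', '-79 days': 2047-10-01 → 2046-09-01.
2046-09-01 is a Saturday; with Sunday=0 that is 6.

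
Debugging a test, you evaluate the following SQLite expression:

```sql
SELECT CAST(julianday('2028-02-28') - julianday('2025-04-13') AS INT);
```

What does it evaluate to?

17 days remain in April 2025 after the 13th (30 − 13).
Full months from May 2025 through January 2028 contribute their day counts.
Then 28 days into February 2028.
Total: 17 + 31 + 30 + 31 + 31 + 30 + 31 + 30 + 31 + 31 + 28 + 31 + 30 + 31 + 30 + 31 + 31 + 30 + 31 + 30 + 31 + 31 + 28 + 31 + 30 + 31 + 30 + 31 + 31 + 30 + 31 + 30 + 31 + 31 + 28 = 1051.

1051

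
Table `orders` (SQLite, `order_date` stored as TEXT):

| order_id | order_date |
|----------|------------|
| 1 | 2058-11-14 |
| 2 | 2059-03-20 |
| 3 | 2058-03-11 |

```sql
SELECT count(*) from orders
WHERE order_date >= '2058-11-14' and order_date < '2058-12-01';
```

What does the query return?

1

Rows in [2058-11-14, 2058-12-01): 2058-11-14 → 1 row.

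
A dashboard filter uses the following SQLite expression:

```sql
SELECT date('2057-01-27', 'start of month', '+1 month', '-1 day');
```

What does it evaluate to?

2057-01-31

`start of month` rewinds 2057-01-27 to 2057-01-01.
Adding +1 month to 2057-01-01 gives 2057-02-01.
Going back 1 day from 2057-02-01 reaches 2057-01-31 (last day of January, 31 days).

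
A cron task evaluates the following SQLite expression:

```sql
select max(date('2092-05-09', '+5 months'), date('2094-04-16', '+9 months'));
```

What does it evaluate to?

2095-01-16

date('2092-05-09', '+5 months') → 2092-10-09.
date('2094-04-16', '+9 months') → 2095-01-16.
Later of the two is 2095-01-16.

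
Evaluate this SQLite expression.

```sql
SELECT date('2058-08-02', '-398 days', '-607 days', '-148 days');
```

Applying '-398 days' to 2058-08-02: counting 398 days back gives 2057-06-30.
Applying '-607 days' to 2057-06-30: counting 607 days back gives 2055-11-01.
Applying '-148 days' to 2055-11-01: counting 148 days back gives 2055-06-06.

2055-06-06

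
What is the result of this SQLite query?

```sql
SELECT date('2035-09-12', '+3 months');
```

Adding +3 months to 2035-09-12 gives 2035-12-12.

2035-12-12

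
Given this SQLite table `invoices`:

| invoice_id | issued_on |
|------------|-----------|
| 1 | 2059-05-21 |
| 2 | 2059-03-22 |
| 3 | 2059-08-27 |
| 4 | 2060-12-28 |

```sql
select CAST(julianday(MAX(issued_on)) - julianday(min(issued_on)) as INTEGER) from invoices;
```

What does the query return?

647

MIN = 2059-03-22, MAX = 2060-12-28.
9 days remain in March 2059 after the 22nd (31 − 22).
Full months from April 2059 through November 2060 contribute their day counts.
Then 28 days into December 2060.
Total: 9 + 30 + 31 + 30 + 31 + 31 + 30 + 31 + 30 + 31 + 31 + 29 + 31 + 30 + 31 + 30 + 31 + 31 + 30 + 31 + 30 + 28 = 647.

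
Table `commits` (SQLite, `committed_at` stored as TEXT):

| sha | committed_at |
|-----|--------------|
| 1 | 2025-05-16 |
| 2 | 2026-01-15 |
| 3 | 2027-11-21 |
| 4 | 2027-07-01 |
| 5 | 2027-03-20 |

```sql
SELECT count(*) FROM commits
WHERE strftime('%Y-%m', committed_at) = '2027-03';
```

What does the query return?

1

Rows with year-month 2027-03: 2027-03-20 → 1.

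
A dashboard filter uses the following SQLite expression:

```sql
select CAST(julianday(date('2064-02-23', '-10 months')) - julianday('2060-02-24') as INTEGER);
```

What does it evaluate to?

1154

Adding -10 months to 2064-02-23 gives 2063-04-23.
5 days remain in February 2060 after the 24th (29 − 24).
Full months from March 2060 through March 2063 contribute their day counts.
Then 23 days into April 2063.
Total: 5 + 31 + 30 + 31 + 30 + 31 + 31 + 30 + 31 + 30 + 31 + 31 + 28 + 31 + 30 + 31 + 30 + 31 + 31 + 30 + 31 + 30 + 31 + 31 + 28 + 31 + 30 + 31 + 30 + 31 + 31 + 30 + 31 + 30 + 31 + 31 + 28 + 31 + 23 = 1154.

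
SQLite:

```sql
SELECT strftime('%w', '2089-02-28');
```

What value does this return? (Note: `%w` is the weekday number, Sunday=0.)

1

2089-02-28 is a Monday; with Sunday=0 that is 1.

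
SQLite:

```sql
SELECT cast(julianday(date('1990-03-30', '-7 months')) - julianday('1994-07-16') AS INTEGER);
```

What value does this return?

-1781

Adding -7 months to 1990-03-30 gives 1989-08-30.
1 day remains in August 1989 after the 30th (31 − 30).
Full months from September 1989 through June 1994 contribute their day counts.
Then 16 days into July 1994.
Total: 1 + 30 + 31 + 30 + 31 + 31 + 28 + 31 + 30 + 31 + 30 + 31 + 31 + 30 + 31 + 30 + 31 + 31 + 28 + 31 + 30 + 31 + 30 + 31 + 31 + 30 + 31 + 30 + 31 + 31 + 29 + 31 + 30 + 31 + 30 + 31 + 31 + 30 + 31 + 30 + 31 + 31 + 28 + 31 + 30 + 31 + 30 + 31 + 31 + 30 + 31 + 30 + 31 + 31 + 28 + 31 + 30 + 31 + 30 + 16 = 1781.
The subtraction is earlier − later, so the result is −1781 → -1781.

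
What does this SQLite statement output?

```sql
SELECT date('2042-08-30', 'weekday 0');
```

`weekday 0` advances to the next Sunday; 2042-08-30 is a Saturday, so it moves forward to 2042-08-31.

2042-08-31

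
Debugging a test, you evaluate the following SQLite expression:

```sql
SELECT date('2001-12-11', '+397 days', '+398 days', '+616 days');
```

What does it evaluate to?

2005-10-22

Applying '+397 days' to 2001-12-11: counting 397 days forward gives 2003-01-12.
Applying '+398 days' to 2003-01-12: counting 398 days forward gives 2004-02-14.
Applying '+616 days' to 2004-02-14: counting 616 days forward gives 2005-10-22.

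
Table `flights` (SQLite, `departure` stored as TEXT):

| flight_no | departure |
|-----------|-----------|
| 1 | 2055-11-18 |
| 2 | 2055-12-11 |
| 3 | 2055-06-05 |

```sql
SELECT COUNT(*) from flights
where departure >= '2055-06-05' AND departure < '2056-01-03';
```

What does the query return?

3

Rows in [2055-06-05, 2056-01-03): 2055-11-18, 2055-12-11, 2055-06-05 → 3 rows.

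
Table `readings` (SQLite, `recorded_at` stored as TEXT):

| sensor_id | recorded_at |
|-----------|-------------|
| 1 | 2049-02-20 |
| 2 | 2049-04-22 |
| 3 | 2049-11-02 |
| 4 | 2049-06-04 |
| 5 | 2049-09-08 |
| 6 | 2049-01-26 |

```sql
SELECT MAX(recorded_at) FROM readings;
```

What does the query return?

MAX over {2049-01-26, 2049-02-20, 2049-04-22, 2049-06-04, 2049-09-08, 2049-11-02}.

2049-11-02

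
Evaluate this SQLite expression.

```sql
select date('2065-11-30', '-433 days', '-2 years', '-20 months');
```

Applying '-433 days' to 2065-11-30: counting 433 days back gives 2064-09-23.
Adding -2 years to 2064-09-23 gives 2062-09-23.
Adding -20 months to 2062-09-23 gives 2061-01-23.

2061-01-23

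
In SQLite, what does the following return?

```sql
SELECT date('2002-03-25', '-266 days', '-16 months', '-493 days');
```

Applying '-266 days' to 2002-03-25: counting 266 days back gives 2001-07-02.
Adding -16 months to 2001-07-02 gives 2000-03-02.
Applying '-493 days' to 2000-03-02: counting 493 days back gives 1998-10-26.

1998-10-26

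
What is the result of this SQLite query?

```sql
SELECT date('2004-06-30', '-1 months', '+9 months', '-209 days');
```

Adding -1 month to 2004-06-30 gives 2004-05-30.
Adding +9 months to 2004-05-30 targets 2005-02-30. February 2005 has only 28 days, so SQLite normalizes the 2-day overflow forward to 2005-03-02.
Applying '-209 days' to 2005-03-02: counting 209 days back gives 2004-08-05.

2004-08-05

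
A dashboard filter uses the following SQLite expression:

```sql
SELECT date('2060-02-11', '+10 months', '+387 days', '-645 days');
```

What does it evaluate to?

Adding +10 months to 2060-02-11 gives 2060-12-11.
Applying '+387 days' to 2060-12-11: counting 387 days forward gives 2062-01-02.
Applying '-645 days' to 2062-01-02: counting 645 days back gives 2060-03-28.

2060-03-28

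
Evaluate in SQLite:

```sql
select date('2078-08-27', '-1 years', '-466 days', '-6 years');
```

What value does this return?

2070-05-18

Adding -1 year to 2078-08-27 gives 2077-08-27.
Applying '-466 days' to 2077-08-27: counting 466 days back gives 2076-05-18.
Adding -6 years to 2076-05-18 gives 2070-05-18.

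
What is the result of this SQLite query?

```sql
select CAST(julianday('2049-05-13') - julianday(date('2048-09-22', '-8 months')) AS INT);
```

Adding -8 months to 2048-09-22 gives 2048-01-22.
9 days remain in January 2048 after the 22nd (31 − 22).
Full months from February 2048 through April 2049 contribute their day counts.
Then 13 days into May 2049.
Total: 9 + 29 + 31 + 30 + 31 + 30 + 31 + 31 + 30 + 31 + 30 + 31 + 31 + 28 + 31 + 30 + 13 = 477.

477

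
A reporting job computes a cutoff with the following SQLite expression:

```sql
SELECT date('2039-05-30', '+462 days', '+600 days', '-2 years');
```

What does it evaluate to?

Applying '+462 days' to 2039-05-30: counting 462 days forward gives 2040-09-03.
Applying '+600 days' to 2040-09-03: counting 600 days forward gives 2042-04-26.
Adding -2 years to 2042-04-26 gives 2040-04-26.

2040-04-26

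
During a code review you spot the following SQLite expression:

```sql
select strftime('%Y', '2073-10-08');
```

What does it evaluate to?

`%Y` extracts the 4-digit year: 2073.

2073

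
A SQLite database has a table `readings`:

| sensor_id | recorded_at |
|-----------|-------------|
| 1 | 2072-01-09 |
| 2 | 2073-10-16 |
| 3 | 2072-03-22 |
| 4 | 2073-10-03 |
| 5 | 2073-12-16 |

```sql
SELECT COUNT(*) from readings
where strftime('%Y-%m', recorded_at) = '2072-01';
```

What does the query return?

Rows with year-month 2072-01: 2072-01-09 → 1.

1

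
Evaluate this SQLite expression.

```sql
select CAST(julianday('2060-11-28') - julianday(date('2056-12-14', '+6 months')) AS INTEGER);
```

1263

Adding +6 months to 2056-12-14 gives 2057-06-14.
16 days remain in June 2057 after the 14th (30 − 14).
Full months from July 2057 through October 2060 contribute their day counts.
Then 28 days into November 2060.
Total: 16 + 31 + 31 + 30 + 31 + 30 + 31 + 31 + 28 + 31 + 30 + 31 + 30 + 31 + 31 + 30 + 31 + 30 + 31 + 31 + 28 + 31 + 30 + 31 + 30 + 31 + 31 + 30 + 31 + 30 + 31 + 31 + 29 + 31 + 30 + 31 + 30 + 31 + 31 + 30 + 31 + 28 = 1263.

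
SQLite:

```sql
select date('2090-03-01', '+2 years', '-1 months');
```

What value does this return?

2092-02-01

Adding +2 years to 2090-03-01 gives 2092-03-01.
Adding -1 month to 2092-03-01 gives 2092-02-01.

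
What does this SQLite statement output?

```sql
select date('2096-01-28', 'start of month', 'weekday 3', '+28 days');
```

2096-02-01

`start of month` rewinds 2096-01-28 to 2096-01-01.
`weekday 3` advances to the next Wednesday; 2096-01-01 is a Sunday, so it moves forward to 2096-01-04.
January 2096 has 31 days; 27 remain after the 4th, so 28 days reach 2096-02-01.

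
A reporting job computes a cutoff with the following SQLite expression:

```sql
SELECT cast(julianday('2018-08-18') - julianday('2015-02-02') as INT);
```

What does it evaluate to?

1293

26 days remain in February 2015 after the 2nd (28 − 2).
Full months from March 2015 through July 2018 contribute their day counts.
Then 18 days into August 2018.
Total: 26 + 31 + 30 + 31 + 30 + 31 + 31 + 30 + 31 + 30 + 31 + 31 + 29 + 31 + 30 + 31 + 30 + 31 + 31 + 30 + 31 + 30 + 31 + 31 + 28 + 31 + 30 + 31 + 30 + 31 + 31 + 30 + 31 + 30 + 31 + 31 + 28 + 31 + 30 + 31 + 30 + 31 + 18 = 1293.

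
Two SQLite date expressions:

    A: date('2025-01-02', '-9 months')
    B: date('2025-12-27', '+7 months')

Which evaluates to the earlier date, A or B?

A = 2024-04-02.
B = 2026-07-27.
A is earlier.

A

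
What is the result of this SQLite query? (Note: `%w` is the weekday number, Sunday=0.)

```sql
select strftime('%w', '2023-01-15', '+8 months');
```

First apply '+8 months': 2023-01-15 → 2023-09-15.
2023-09-15 is a Friday; with Sunday=0 that is 5.

5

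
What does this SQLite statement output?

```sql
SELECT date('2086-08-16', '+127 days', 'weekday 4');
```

Applying '+127 days' to 2086-08-16: counting 127 days forward gives 2086-12-21.
`weekday 4` advances to the next Thursday; 2086-12-21 is a Saturday, so it moves forward to 2086-12-26.

2086-12-26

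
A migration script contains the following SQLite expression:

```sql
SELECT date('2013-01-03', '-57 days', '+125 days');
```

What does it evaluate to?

2013-03-12

Applying '-57 days' to 2013-01-03: counting 57 days back gives 2012-11-07.
Applying '+125 days' to 2012-11-07: counting 125 days forward gives 2013-03-12.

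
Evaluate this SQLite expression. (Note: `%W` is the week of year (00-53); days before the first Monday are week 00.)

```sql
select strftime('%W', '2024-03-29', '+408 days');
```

18

First apply '+408 days': 2024-03-29 → 2025-05-11.
2025-05-11 is a Sunday. SQLite's %W counts Mondays since the year started; the result is 18.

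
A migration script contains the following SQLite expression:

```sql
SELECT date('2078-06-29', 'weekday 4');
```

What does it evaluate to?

2078-06-30

`weekday 4` advances to the next Thursday; 2078-06-29 is a Wednesday, so it moves forward to 2078-06-30.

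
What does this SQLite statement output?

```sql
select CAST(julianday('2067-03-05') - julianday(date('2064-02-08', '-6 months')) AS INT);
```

Adding -6 months to 2064-02-08 gives 2063-08-08.
23 days remain in August 2063 after the 8th (31 − 8).
Full months from September 2063 through February 2067 contribute their day counts.
Then 5 days into March 2067.
Total: 23 + 30 + 31 + 30 + 31 + 31 + 29 + 31 + 30 + 31 + 30 + 31 + 31 + 30 + 31 + 30 + 31 + 31 + 28 + 31 + 30 + 31 + 30 + 31 + 31 + 30 + 31 + 30 + 31 + 31 + 28 + 31 + 30 + 31 + 30 + 31 + 31 + 30 + 31 + 30 + 31 + 31 + 28 + 5 = 1305.

1305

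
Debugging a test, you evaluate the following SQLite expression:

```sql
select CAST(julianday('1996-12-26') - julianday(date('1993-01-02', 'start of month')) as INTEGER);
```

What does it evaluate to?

`start of month` rewinds 1993-01-02 to 1993-01-01.
30 days remain in January 1993 after the 1st (31 − 1).
Full months from February 1993 through November 1996 contribute their day counts.
Then 26 days into December 1996.
Total: 30 + 28 + 31 + 30 + 31 + 30 + 31 + 31 + 30 + 31 + 30 + 31 + 31 + 28 + 31 + 30 + 31 + 30 + 31 + 31 + 30 + 31 + 30 + 31 + 31 + 28 + 31 + 30 + 31 + 30 + 31 + 31 + 30 + 31 + 30 + 31 + 31 + 29 + 31 + 30 + 31 + 30 + 31 + 31 + 30 + 31 + 30 + 26 = 1455.

1455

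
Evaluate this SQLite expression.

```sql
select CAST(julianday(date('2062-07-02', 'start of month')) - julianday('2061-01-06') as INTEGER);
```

`start of month` rewinds 2062-07-02 to 2062-07-01.
25 days remain in January 2061 after the 6th (31 − 6).
Full months from February 2061 through June 2062 contribute their day counts.
Then 1 day into July 2062.
Total: 25 + 28 + 31 + 30 + 31 + 30 + 31 + 31 + 30 + 31 + 30 + 31 + 31 + 28 + 31 + 30 + 31 + 30 + 1 = 541.

541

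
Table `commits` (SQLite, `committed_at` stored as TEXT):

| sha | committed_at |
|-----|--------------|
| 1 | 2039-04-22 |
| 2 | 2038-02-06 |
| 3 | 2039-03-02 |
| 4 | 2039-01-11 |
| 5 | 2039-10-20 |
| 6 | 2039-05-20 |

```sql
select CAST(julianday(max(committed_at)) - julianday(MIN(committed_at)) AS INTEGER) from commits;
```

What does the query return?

MIN = 2038-02-06, MAX = 2039-10-20.
22 days remain in February 2038 after the 6th (28 − 6).
Full months from March 2038 through September 2039 contribute their day counts.
Then 20 days into October 2039.
Total: 22 + 31 + 30 + 31 + 30 + 31 + 31 + 30 + 31 + 30 + 31 + 31 + 28 + 31 + 30 + 31 + 30 + 31 + 31 + 30 + 20 = 621.

621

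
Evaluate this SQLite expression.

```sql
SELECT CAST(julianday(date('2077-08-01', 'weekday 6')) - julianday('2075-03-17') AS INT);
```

`weekday 6` advances to the next Saturday; 2077-08-01 is a Sunday, so it moves forward to 2077-08-07.
14 days remain in March 2075 after the 17th (31 − 17).
Full months from April 2075 through July 2077 contribute their day counts.
Then 7 days into August 2077.
Total: 14 + 30 + 31 + 30 + 31 + 31 + 30 + 31 + 30 + 31 + 31 + 29 + 31 + 30 + 31 + 30 + 31 + 31 + 30 + 31 + 30 + 31 + 31 + 28 + 31 + 30 + 31 + 30 + 31 + 7 = 874.

874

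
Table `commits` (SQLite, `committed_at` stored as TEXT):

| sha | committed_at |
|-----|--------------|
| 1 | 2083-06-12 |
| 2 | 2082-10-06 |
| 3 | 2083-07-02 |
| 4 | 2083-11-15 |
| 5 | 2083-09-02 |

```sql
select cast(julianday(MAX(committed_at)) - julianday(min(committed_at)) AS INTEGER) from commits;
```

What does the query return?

MIN = 2082-10-06, MAX = 2083-11-15.
25 days remain in October 2082 after the 6th (31 − 6).
Full months from November 2082 through October 2083 contribute their day counts.
Then 15 days into November 2083.
Total: 25 + 30 + 31 + 31 + 28 + 31 + 30 + 31 + 30 + 31 + 31 + 30 + 31 + 15 = 405.

405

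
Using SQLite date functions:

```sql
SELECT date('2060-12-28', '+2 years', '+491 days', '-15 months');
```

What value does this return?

Adding +2 years to 2060-12-28 gives 2062-12-28.
Applying '+491 days' to 2062-12-28: counting 491 days forward gives 2064-05-02.
Adding -15 months to 2064-05-02 gives 2063-02-02.

2063-02-02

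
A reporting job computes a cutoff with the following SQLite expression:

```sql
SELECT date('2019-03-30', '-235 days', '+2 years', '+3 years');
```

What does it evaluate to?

Applying '-235 days' to 2019-03-30: counting 235 days back gives 2018-08-07.
Adding +2 years to 2018-08-07 gives 2020-08-07.
Adding +3 years to 2020-08-07 gives 2023-08-07.

2023-08-07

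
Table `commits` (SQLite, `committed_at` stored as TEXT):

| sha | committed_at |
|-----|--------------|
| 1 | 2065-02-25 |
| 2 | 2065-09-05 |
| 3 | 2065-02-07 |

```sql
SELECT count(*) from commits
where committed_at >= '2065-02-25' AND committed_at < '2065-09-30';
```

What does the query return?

Rows in [2065-02-25, 2065-09-30): 2065-02-25, 2065-09-05 → 2 rows.

2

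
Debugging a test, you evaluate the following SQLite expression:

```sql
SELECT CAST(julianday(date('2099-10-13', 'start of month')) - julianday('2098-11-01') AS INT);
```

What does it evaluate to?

`start of month` rewinds 2099-10-13 to 2099-10-01.
29 days remain in November 2098 after the 1st (30 − 1).
Full months from December 2098 through September 2099 contribute their day counts.
Then 1 day into October 2099.
Total: 29 + 31 + 31 + 28 + 31 + 30 + 31 + 30 + 31 + 31 + 30 + 1 = 334.

334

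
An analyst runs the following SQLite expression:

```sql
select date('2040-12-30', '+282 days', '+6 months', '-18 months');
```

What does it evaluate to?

Applying '+282 days' to 2040-12-30: counting 282 days forward gives 2041-10-08.
Adding +6 months to 2041-10-08 gives 2042-04-08.
Adding -18 months to 2042-04-08 gives 2040-10-08.

2040-10-08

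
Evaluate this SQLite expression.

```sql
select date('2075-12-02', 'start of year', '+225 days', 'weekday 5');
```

2075-08-16

`start of year` rewinds 2075-12-02 to 2075-01-01.
Applying '+225 days' to 2075-01-01: counting 225 days forward gives 2075-08-14.
`weekday 5` advances to the next Friday; 2075-08-14 is a Wednesday, so it moves forward to 2075-08-16.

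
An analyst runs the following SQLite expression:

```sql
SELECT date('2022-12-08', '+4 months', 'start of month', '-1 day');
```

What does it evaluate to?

Adding +4 months to 2022-12-08 gives 2023-04-08.
`start of month` rewinds 2023-04-08 to 2023-04-01.
Going back 1 day from 2023-04-01 reaches 2023-03-31 (last day of March, 31 days).

2023-03-31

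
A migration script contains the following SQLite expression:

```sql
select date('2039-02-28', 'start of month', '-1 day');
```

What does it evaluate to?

2039-01-31

`start of month` rewinds 2039-02-28 to 2039-02-01.
Going back 1 day from 2039-02-01 reaches 2039-01-31 (last day of January, 31 days).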